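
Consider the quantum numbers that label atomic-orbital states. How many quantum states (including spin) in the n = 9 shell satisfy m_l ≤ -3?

42

Orbitals with m_l ≤ -3, by l: l=3 → 1; l=4 → 2; l=5 → 3; l=6 → 4; l=7 → 5; l=8 → 6.
Orbitals: 1 + 2 + 3 + 4 + 5 + 6 = 21. Each orbital carries two spin states, so 21 × 2 = 42 states.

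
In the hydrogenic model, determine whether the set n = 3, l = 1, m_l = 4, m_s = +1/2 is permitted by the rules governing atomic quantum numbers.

The magnetic quantum number must satisfy −l ≤ m_l ≤ l. With l = 1, m_l can only be -1, 0, 1, so m_l = 4 is forbidden.

Not allowed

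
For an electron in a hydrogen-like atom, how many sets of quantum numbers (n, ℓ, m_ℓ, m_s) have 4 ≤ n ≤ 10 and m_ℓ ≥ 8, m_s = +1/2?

Work shell by shell — for each n, count the (ℓ, m_ℓ) pairs that satisfy m_ℓ ≥ 8:
n=9 → 1; n=10 → 3.
Orbitals: 1 + 3 = 4. With m_s fixed to +1/2 there is one state per orbital, so 4 states.

4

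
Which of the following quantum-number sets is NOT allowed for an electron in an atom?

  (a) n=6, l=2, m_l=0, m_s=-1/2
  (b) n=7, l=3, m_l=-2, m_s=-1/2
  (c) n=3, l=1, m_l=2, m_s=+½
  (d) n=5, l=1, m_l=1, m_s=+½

(c) has |m_l| = 2 > l = 1, violating −l ≤ m_l ≤ l.
The remaining sets (a), (b), (d) satisfy all four rules.

(c)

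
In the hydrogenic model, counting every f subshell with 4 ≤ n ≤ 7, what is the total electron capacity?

An f subshell (ℓ = 3) exists for every n ≥ 4, so shells n = 4, 5, 6, 7 each contribute one — 4 subshells.
Since each f subshell holds 2(2·3+1) = 14 electrons, the total is 4 × 14 = 56.

56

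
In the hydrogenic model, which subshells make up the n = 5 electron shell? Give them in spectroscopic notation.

5s, 5p, 5d, 5f, 5g

For n = 5, ℓ runs from 0 to 4. In spectroscopic notation ℓ = 0,1,2,… ↔ s,p,d,f,g,h,i, so the subshells are 5s, 5p, 5d, 5f, 5g.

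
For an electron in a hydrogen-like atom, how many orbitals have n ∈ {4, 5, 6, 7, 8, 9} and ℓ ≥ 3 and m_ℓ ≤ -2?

Treat each shell separately and count matching orbitals:
n=4 → 2; n=5 → 5; n=6 → 9; n=7 → 14; n=8 → 20; n=9 → 27.
Total orbitals: 2 + 5 + 9 + 14 + 20 + 27 = 77.

77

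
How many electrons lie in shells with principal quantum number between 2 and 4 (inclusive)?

Shell n has n² orbitals: 2²=4 + 3²=9 + 4²=16 = 29 orbitals.
Two spin states per orbital: 2 × 29 = 58 electrons.

58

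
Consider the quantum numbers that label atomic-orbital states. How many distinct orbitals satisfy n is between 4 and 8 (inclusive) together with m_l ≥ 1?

Work shell by shell — for each n, count the (l, m_l) pairs that satisfy m_l ≥ 1:
n=4 → 6; n=5 → 10; n=6 → 15; n=7 → 21; n=8 → 28.
Total orbitals: 6 + 10 + 15 + 21 + 28 = 80.

80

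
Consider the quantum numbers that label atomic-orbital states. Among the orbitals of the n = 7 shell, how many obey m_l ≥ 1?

Per l-value: l=1 → 1; l=2 → 2; l=3 → 3; l=4 → 4; l=5 → 5; l=6 → 6.
Total orbitals: 1 + 2 + 3 + 4 + 5 + 6 = 21.

21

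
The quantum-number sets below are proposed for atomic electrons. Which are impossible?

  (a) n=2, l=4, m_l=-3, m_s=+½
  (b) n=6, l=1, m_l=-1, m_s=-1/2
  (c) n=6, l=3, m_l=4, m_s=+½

(a) and (c)

(a) has l = 4 ≥ n = 2, violating 0 ≤ l ≤ n−1.
(c) has |m_l| = 4 > l = 3, violating −l ≤ m_l ≤ l.
The remaining set (b) satisfies all four rules.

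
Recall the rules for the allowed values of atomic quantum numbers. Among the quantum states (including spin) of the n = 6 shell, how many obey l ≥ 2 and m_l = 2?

8

With n = 6 the allowed l are 0, 1, …, 5.
Orbitals with l ≥ 2 and m_l = 2, by l: l=2 → 1; l=3 → 1; l=4 → 1; l=5 → 1.
Orbitals: 1 + 1 + 1 + 1 = 4. Each orbital carries two spin states, so 4 × 2 = 8 states.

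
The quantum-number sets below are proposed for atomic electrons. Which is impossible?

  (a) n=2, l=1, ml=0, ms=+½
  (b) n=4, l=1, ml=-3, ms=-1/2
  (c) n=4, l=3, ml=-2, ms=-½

(b) has |ml| = 3 > l = 1, violating −l ≤ ml ≤ l.
The remaining sets (a), (c) satisfy all four rules.

(b)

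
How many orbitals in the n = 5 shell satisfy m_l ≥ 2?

6

With n = 5 the allowed l are 0, 1, …, 4.
Per l-value: l=2 → 1; l=3 → 2; l=4 → 3.
Total orbitals: 1 + 2 + 3 = 6.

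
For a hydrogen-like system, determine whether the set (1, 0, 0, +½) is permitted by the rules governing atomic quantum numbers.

Valid

n = 1 is a positive integer. l = 0 satisfies 0 ≤ l ≤ n−1 = 0. ml = 0 lies in the range −l … +l (here 0). ms = +1/2 is one of ±1/2.
All four constraints are satisfied.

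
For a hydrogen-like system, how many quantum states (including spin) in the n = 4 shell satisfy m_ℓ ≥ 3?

The n = 4 shell has ℓ = 0 through 3; check each.
Per ℓ-value: ℓ=3 → 1.
Orbitals: 1. Each orbital carries two spin states, so 1 × 2 = 2 states.

2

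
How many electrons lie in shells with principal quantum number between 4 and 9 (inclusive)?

542

Shell n has n² orbitals: 4²=16 + 5²=25 + 6²=36 + 7²=49 + 8²=64 + 9²=81 = 271 orbitals.
Two spin states per orbital: 2 × 271 = 542 electrons.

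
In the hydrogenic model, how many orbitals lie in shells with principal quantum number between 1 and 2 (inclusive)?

Shell n has n² orbitals: 1²=1 + 2²=4 = 5 orbitals.

5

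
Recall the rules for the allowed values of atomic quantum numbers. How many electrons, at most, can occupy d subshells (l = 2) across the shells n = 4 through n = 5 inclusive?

A d subshell (l = 2) exists for every n ≥ 3, so shells n = 4, 5 each contribute one — 2 subshells.
Since each d subshell holds 2(2·2+1) = 10 electrons, the total is 2 × 10 = 20.

20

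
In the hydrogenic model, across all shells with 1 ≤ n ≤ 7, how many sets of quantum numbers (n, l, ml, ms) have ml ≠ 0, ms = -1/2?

Go shell by shell, enumerating (l, ml) with ml ≠ 0:
n=2 → 2; n=3 → 6; n=4 → 12; n=5 → 20; n=6 → 30; n=7 → 42.
Orbitals: 2 + 6 + 12 + 20 + 30 + 42 = 112. With ms fixed to -1/2 there is one state per orbital, so 112 states.

112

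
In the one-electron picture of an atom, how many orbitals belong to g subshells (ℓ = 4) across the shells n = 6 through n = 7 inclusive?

A g subshell (ℓ = 4) exists for every n ≥ 5, so shells n = 6, 7 each contribute one — 2 subshells.
Since each g subshell has 2·4+1 = 9 orbitals, the total is 2 × 9 = 18.

18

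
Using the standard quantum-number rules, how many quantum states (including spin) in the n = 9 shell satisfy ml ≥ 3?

Per l-value: l=3 → 1; l=4 → 2; l=5 → 3; l=6 → 4; l=7 → 5; l=8 → 6.
Orbitals: 1 + 2 + 3 + 4 + 5 + 6 = 21. Each orbital carries two spin states, so 21 × 2 = 42 states.

42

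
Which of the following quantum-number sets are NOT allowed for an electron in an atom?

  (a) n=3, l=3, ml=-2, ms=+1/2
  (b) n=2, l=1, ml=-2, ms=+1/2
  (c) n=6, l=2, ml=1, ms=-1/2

(a) has l = 3 ≥ n = 3, violating 0 ≤ l ≤ n−1.
(b) has |ml| = 2 > l = 1, violating −l ≤ ml ≤ l.
The remaining set (c) satisfies all four rules.

(a) and (b)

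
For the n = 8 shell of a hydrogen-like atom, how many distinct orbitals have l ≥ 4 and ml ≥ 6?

Orbitals with l ≥ 4 and ml ≥ 6, by l: l=6 → 1; l=7 → 2.
Total orbitals: 1 + 2 = 3.

3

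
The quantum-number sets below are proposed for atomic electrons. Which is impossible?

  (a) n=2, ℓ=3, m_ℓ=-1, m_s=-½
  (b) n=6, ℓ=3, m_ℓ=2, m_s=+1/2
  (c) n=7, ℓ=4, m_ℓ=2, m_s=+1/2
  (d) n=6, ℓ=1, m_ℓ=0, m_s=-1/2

(a) has ℓ = 3 ≥ n = 2, violating 0 ≤ ℓ ≤ n−1.
The remaining sets (b), (c), (d) satisfy all four rules.

(a)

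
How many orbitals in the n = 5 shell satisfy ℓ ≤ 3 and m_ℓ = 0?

4

The (ℓ, m_ℓ) pairs meeting ℓ ≤ 3 and m_ℓ = 0 give: ℓ=0 → 1; ℓ=1 → 1; ℓ=2 → 1; ℓ=3 → 1.
Total orbitals: 1 + 1 + 1 + 1 = 4.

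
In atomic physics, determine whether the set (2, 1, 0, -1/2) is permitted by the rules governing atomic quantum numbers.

n = 2 is a positive integer. l = 1 satisfies 0 ≤ l ≤ n−1 = 1. m_l = 0 lies in the range −l … +l (here −1 … 1). m_s = -1/2 is one of ±1/2.
All four constraints are satisfied.

Allowed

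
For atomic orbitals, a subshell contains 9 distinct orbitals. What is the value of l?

l = 4

2l+1 = 9 gives l = 4.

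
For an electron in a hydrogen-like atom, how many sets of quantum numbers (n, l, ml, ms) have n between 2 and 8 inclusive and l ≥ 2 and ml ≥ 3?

Treat each shell separately and count matching orbitals:
n=4 → 1; n=5 → 3; n=6 → 6; n=7 → 10; n=8 → 15.
Orbitals: 1 + 3 + 6 + 10 + 15 = 35. Including both spin states (ms = ±1/2) gives 2 × 35 = 70 states.

70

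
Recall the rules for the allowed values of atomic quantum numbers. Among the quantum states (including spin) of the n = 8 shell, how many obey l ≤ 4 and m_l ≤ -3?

6

Go through l = 0, …, 7 (the values permitted for n = 8).
Orbitals with l ≤ 4 and m_l ≤ -3, by l: l=3 → 1; l=4 → 2.
Orbitals: 1 + 2 = 3. Each orbital carries two spin states, so 3 × 2 = 6 states.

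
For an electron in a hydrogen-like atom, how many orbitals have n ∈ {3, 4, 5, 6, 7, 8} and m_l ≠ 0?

Go shell by shell, enumerating (l, m_l) with m_l ≠ 0:
n=3 → 6; n=4 → 12; n=5 → 20; n=6 → 30; n=7 → 42; n=8 → 56.
Total orbitals: 6 + 12 + 20 + 30 + 42 + 56 = 166.

166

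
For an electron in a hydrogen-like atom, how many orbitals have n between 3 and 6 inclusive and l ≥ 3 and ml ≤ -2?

16

Treat each shell separately and count matching orbitals:
n=4 → 2; n=5 → 5; n=6 → 9.
Total orbitals: 2 + 5 + 9 = 16.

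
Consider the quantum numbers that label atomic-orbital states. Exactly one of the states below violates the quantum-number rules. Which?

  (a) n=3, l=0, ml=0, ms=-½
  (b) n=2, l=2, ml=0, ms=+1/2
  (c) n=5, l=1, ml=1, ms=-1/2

(b)

(b) has l = 2 ≥ n = 2, violating 0 ≤ l ≤ n−1.
The remaining sets (a), (c) satisfy all four rules.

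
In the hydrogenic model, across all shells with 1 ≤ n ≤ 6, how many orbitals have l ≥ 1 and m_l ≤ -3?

Treat each shell separately and count matching orbitals:
n=4 → 1; n=5 → 3; n=6 → 6.
Total orbitals: 1 + 3 + 6 = 10.

10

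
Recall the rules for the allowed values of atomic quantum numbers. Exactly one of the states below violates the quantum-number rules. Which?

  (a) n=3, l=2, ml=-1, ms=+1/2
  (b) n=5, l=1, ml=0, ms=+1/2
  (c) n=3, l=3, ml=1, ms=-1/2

(c) has l = 3 ≥ n = 3, violating 0 ≤ l ≤ n−1.
The remaining sets (a), (b) satisfy all four rules.

(c)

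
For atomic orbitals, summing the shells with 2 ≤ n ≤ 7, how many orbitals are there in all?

Shell n has n² orbitals: 2²=4 + 3²=9 + 4²=16 + 5²=25 + 6²=36 + 7²=49 = 139 orbitals.

139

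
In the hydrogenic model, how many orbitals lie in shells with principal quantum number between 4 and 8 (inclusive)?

190

Shell n has n² orbitals: 4²=16 + 5²=25 + 6²=36 + 7²=49 + 8²=64 = 190 orbitals.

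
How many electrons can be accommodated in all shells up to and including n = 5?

110

Total orbitals = 1² + 2² + 3² + 4² + 5² = 55. Doubling for spin gives 110 electrons.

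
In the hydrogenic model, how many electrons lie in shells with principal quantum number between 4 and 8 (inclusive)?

380

Shell n has n² orbitals: 4²=16 + 5²=25 + 6²=36 + 7²=49 + 8²=64 = 190 orbitals.
Two spin states per orbital: 2 × 190 = 380 electrons.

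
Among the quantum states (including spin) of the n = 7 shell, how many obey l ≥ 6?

26

The (l, ml) pairs meeting l ≥ 6 give: l=6 → 13.
Orbitals: 13. Each orbital carries two spin states, so 13 × 2 = 26 states.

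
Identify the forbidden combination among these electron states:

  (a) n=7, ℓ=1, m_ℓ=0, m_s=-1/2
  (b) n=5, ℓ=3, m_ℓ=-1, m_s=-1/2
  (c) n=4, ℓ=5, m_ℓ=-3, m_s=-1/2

(c) has ℓ = 5 ≥ n = 4, violating 0 ≤ ℓ ≤ n−1.
The remaining sets (a), (b) satisfy all four rules.

(c)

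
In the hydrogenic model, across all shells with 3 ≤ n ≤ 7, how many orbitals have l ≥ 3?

90

For each n in the range, tally the orbitals obeying l ≥ 3:
n=4 → 7; n=5 → 16; n=6 → 27; n=7 → 40.
Total orbitals: 7 + 16 + 27 + 40 = 90.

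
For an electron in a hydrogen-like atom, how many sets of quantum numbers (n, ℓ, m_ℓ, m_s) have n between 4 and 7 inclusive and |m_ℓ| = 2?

56

Go shell by shell, enumerating (ℓ, m_ℓ) with |m_ℓ| = 2:
n=4 → 4; n=5 → 6; n=6 → 8; n=7 → 10.
Orbitals: 4 + 6 + 8 + 10 = 28. Including both spin states (m_s = ±1/2) gives 2 × 28 = 56 states.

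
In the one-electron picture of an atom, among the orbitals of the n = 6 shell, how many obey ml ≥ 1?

15

With n = 6 the allowed l are 0, 1, …, 5.
Per l-value: l=1 → 1; l=2 → 2; l=3 → 3; l=4 → 4; l=5 → 5.
Total orbitals: 1 + 2 + 3 + 4 + 5 = 15.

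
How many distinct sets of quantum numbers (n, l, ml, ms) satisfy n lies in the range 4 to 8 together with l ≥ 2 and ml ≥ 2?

Count contributing orbitals for each principal shell:
n=4 → 3; n=5 → 6; n=6 → 10; n=7 → 15; n=8 → 21.
Orbitals: 3 + 6 + 10 + 15 + 21 = 55. Including both spin states (ms = ±1/2) gives 2 × 55 = 110 states.

110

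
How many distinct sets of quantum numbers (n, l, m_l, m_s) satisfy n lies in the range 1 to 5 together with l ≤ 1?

34

Count contributing orbitals for each principal shell:
n=1 → 1; n=2 → 4; n=3 → 4; n=4 → 4; n=5 → 4.
Orbitals: 1 + 4 + 4 + 4 + 4 = 17. Including both spin states (m_s = ±1/2) gives 2 × 17 = 34 states.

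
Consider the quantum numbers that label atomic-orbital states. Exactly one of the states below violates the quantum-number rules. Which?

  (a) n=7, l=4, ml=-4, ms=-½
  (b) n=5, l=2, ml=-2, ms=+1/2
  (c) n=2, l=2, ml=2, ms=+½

(c)

(c) has l = 2 ≥ n = 2, violating 0 ≤ l ≤ n−1.
The remaining sets (a), (b) satisfy all four rules.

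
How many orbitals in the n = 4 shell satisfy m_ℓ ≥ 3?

1

With n = 4 the allowed ℓ are 0, 1, …, 3.
Per ℓ-value: ℓ=3 → 1.
Total orbitals: 1.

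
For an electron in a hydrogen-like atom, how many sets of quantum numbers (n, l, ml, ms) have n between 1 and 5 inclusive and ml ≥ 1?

40

Treat each shell separately and count matching orbitals:
n=2 → 1; n=3 → 3; n=4 → 6; n=5 → 10.
Orbitals: 1 + 3 + 6 + 10 = 20. Including both spin states (ms = ±1/2) gives 2 × 20 = 40 states.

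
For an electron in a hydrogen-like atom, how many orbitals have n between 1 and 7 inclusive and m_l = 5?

3

Per-shell orbital counts meeting the constraint:
n=6 → 1; n=7 → 2.
Total orbitals: 1 + 2 = 3.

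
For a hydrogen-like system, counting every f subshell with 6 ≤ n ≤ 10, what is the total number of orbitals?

35

An f subshell (l = 3) exists for every n ≥ 4, so shells n = 6, 7, 8, 9, 10 each contribute one — 5 subshells.
Since each f subshell has 2·3+1 = 7 orbitals, the total is 5 × 7 = 35.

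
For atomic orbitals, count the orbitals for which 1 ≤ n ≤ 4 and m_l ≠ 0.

20

Count contributing orbitals for each principal shell:
n=2 → 2; n=3 → 6; n=4 → 12.
Total orbitals: 2 + 6 + 12 = 20.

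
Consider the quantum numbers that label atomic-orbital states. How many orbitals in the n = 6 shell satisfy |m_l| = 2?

8

The (l, m_l) pairs meeting |m_l| = 2 give: l=2 → 2; l=3 → 2; l=4 → 2; l=5 → 2.
Total orbitals: 2 + 2 + 2 + 2 = 8.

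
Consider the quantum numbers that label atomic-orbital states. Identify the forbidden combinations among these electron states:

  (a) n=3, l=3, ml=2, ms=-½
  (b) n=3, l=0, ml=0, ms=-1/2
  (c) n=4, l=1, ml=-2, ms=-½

(a) has l = 3 ≥ n = 3, violating 0 ≤ l ≤ n−1.
(c) has |ml| = 2 > l = 1, violating −l ≤ ml ≤ l.
The remaining set (b) satisfies all four rules.

(a) and (c)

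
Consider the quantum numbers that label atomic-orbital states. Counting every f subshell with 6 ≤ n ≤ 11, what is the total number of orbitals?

42

An f subshell (l = 3) exists for every n ≥ 4, so shells n = 6, 7, 8, 9, 10, 11 each contribute one — 6 subshells.
Since each f subshell has 2·3+1 = 7 orbitals, the total is 6 × 7 = 42.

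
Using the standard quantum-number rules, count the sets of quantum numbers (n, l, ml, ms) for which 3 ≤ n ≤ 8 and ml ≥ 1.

166

Go shell by shell, enumerating (l, ml) with ml ≥ 1:
n=3 → 3; n=4 → 6; n=5 → 10; n=6 → 15; n=7 → 21; n=8 → 28.
Orbitals: 3 + 6 + 10 + 15 + 21 + 28 = 83. Including both spin states (ms = ±1/2) gives 2 × 83 = 166 states.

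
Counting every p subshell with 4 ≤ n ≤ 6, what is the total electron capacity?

A p subshell (ℓ = 1) exists for every n ≥ 2, so shells n = 4, 5, 6 each contribute one — 3 subshells.
Since each p subshell holds 2(2·1+1) = 6 electrons, the total is 3 × 6 = 18.

18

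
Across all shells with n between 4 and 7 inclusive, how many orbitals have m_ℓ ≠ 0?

104

Work shell by shell — for each n, count the (ℓ, m_ℓ) pairs that satisfy m_ℓ ≠ 0:
n=4 → 12; n=5 → 20; n=6 → 30; n=7 → 42.
Total orbitals: 12 + 20 + 30 + 42 = 104.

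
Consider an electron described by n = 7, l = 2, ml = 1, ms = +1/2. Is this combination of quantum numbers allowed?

n = 7 is a positive integer. l = 2 satisfies 0 ≤ l ≤ n−1 = 6. ml = 1 lies in the range −l … +l (here −2 … 2). ms = +1/2 is one of ±1/2.
All four constraints are satisfied.

Valid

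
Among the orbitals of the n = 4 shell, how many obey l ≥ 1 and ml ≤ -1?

6

The (l, ml) pairs meeting l ≥ 1 and ml ≤ -1 give: l=1 → 1; l=2 → 2; l=3 → 3.
Total orbitals: 1 + 2 + 3 = 6.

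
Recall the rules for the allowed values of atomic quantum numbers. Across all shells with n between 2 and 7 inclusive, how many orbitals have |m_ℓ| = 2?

Treat each shell separately and count matching orbitals:
n=3 → 2; n=4 → 4; n=5 → 6; n=6 → 8; n=7 → 10.
Total orbitals: 2 + 4 + 6 + 8 + 10 = 30.

30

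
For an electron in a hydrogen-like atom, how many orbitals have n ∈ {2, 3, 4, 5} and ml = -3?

Work shell by shell — for each n, count the (l, ml) pairs that satisfy ml = -3:
n=4 → 1; n=5 → 2.
Total orbitals: 1 + 2 = 3.

3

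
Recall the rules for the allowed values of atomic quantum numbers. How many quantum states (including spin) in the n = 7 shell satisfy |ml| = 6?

4

For n = 7, l ranges over 0 … 6.
The (l, ml) pairs meeting |ml| = 6 give: l=6 → 2.
Orbitals: 2. Each orbital carries two spin states, so 2 × 2 = 4 states.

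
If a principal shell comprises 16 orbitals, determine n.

n² = 16 ⇒ n = 4.

n = 4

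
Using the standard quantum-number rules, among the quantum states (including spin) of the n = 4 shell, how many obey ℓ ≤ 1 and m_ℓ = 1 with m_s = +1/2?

1

Contributions: ℓ=1 → 1.
Orbitals: 1. With m_s fixed to a single value there is one state per orbital, giving 1 state.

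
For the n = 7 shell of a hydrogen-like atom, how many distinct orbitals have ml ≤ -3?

10

Go through l = 0, …, 6 (the values permitted for n = 7).
Contributions: l=3 → 1; l=4 → 2; l=5 → 3; l=6 → 4.
Total orbitals: 1 + 2 + 3 + 4 = 10.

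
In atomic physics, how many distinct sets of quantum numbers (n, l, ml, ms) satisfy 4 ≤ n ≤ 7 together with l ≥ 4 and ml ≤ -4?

Work shell by shell — for each n, count the (l, ml) pairs that satisfy l ≥ 4 and ml ≤ -4:
n=5 → 1; n=6 → 3; n=7 → 6.
Orbitals: 1 + 3 + 6 = 10. Including both spin states (ms = ±1/2) gives 2 × 10 = 20 states.

20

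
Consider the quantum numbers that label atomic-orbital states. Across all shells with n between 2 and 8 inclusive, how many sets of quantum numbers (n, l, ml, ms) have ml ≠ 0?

Go shell by shell, enumerating (l, ml) with ml ≠ 0:
n=2 → 2; n=3 → 6; n=4 → 12; n=5 → 20; n=6 → 30; n=7 → 42; n=8 → 56.
Orbitals: 2 + 6 + 12 + 20 + 30 + 42 + 56 = 168. Including both spin states (ms = ±1/2) gives 2 × 168 = 336 states.

336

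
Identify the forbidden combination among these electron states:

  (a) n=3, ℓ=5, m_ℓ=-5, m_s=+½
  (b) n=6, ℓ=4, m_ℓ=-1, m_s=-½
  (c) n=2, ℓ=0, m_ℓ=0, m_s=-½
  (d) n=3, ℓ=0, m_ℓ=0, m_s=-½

(a)

(a) has ℓ = 5 ≥ n = 3, violating 0 ≤ ℓ ≤ n−1.
The remaining sets (b), (c), (d) satisfy all four rules.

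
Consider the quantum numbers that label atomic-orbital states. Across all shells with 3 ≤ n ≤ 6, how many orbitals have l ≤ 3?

57

Per-shell orbital counts meeting the constraint:
n=3 → 9; n=4 → 16; n=5 → 16; n=6 → 16.
Total orbitals: 9 + 16 + 16 + 16 = 57.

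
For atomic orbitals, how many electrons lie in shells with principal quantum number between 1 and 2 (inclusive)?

Shell n has n² orbitals: 1²=1 + 2²=4 = 5 orbitals.
Two spin states per orbital: 2 × 5 = 10 electrons.

10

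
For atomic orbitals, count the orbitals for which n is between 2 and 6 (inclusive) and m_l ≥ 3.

For each n in the range, tally the orbitals obeying m_l ≥ 3:
n=4 → 1; n=5 → 3; n=6 → 6.
Total orbitals: 1 + 3 + 6 = 10.

10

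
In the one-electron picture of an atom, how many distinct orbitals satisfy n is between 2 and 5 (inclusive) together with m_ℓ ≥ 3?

4

Per-shell orbital counts meeting the constraint:
n=4 → 1; n=5 → 3.
Total orbitals: 1 + 3 = 4.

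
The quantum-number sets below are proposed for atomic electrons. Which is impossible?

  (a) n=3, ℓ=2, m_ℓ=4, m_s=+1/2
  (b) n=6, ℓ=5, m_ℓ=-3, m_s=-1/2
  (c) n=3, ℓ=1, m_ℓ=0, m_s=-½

(a) has |m_ℓ| = 4 > ℓ = 2, violating −ℓ ≤ m_ℓ ≤ ℓ.
The remaining sets (b), (c) satisfy all four rules.

(a)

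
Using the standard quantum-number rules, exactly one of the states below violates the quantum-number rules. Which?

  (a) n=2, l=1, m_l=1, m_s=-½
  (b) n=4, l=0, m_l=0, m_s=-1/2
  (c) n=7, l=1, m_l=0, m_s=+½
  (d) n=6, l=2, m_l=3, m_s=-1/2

(d)

(d) has |m_l| = 3 > l = 2, violating −l ≤ m_l ≤ l.
The remaining sets (a), (b), (c) satisfy all four rules.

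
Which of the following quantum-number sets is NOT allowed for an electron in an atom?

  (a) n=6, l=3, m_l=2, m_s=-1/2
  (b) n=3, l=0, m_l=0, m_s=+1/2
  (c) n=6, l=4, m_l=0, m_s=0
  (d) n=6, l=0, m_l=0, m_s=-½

(c) has m_s = 0, but an electron's spin must be ±1/2.
The remaining sets (a), (b), (d) satisfy all four rules.

(c)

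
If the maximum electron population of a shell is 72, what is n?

n = 6

2n² = 72 ⇒ n² = 36 ⇒ n = 6.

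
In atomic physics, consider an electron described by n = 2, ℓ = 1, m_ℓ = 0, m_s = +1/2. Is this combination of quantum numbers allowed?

Valid

n = 2 is a positive integer. ℓ = 1 satisfies 0 ≤ ℓ ≤ n−1 = 1. m_ℓ = 0 lies in the range −ℓ … +ℓ (here −1 … 1). m_s = +1/2 is one of ±1/2.
All four constraints are satisfied.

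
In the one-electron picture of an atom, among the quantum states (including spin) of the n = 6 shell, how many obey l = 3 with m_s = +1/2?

7

Per l-value: l=3 → 7.
Orbitals: 7. With m_s fixed to a single value there is one state per orbital, giving 7 states.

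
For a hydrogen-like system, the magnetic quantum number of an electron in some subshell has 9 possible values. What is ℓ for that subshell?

m_ℓ ranges over 2ℓ+1 integers, so 2ℓ+1 = 9 ⇒ ℓ = 4.

ℓ = 4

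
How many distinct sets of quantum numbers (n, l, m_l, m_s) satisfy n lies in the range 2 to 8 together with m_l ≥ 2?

Per-shell orbital counts meeting the constraint:
n=3 → 1; n=4 → 3; n=5 → 6; n=6 → 10; n=7 → 15; n=8 → 21.
Orbitals: 1 + 3 + 6 + 10 + 15 + 21 = 56. Including both spin states (m_s = ±1/2) gives 2 × 56 = 112 states.

112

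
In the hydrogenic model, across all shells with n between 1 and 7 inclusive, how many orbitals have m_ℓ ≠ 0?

112

For each n in the range, tally the orbitals obeying m_ℓ ≠ 0:
n=2 → 2; n=3 → 6; n=4 → 12; n=5 → 20; n=6 → 30; n=7 → 42.
Total orbitals: 2 + 6 + 12 + 20 + 30 + 42 = 112.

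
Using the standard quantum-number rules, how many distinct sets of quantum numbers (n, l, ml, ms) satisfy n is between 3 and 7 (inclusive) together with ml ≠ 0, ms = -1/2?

Count contributing orbitals for each principal shell:
n=3 → 6; n=4 → 12; n=5 → 20; n=6 → 30; n=7 → 42.
Orbitals: 6 + 12 + 20 + 30 + 42 = 110. With ms fixed to -1/2 there is one state per orbital, so 110 states.

110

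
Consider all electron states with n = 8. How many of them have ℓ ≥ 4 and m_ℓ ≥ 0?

52

Orbitals with ℓ ≥ 4 and m_ℓ ≥ 0, by ℓ: ℓ=4 → 5; ℓ=5 → 6; ℓ=6 → 7; ℓ=7 → 8.
Orbitals: 5 + 6 + 7 + 8 = 26. Each orbital carries two spin states, so 26 × 2 = 52 states.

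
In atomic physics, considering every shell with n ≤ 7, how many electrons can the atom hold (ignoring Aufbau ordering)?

280

Total orbitals = 1² + 2² + 3² + 4² + 5² + 6² + 7² = 140. Doubling for spin gives 280 electrons.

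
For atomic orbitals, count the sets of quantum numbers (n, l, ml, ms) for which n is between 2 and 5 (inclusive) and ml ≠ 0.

80

Treat each shell separately and count matching orbitals:
n=2 → 2; n=3 → 6; n=4 → 12; n=5 → 20.
Orbitals: 2 + 6 + 12 + 20 = 40. Including both spin states (ms = ±1/2) gives 2 × 40 = 80 states.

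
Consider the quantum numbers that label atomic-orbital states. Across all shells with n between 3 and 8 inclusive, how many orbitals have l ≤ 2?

Work shell by shell — for each n, count the (l, ml) pairs that satisfy l ≤ 2:
n=3 → 9; n=4 → 9; n=5 → 9; n=6 → 9; n=7 → 9; n=8 → 9.
Total orbitals: 9 + 9 + 9 + 9 + 9 + 9 = 54.

54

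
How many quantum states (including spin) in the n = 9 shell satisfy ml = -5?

8

The n = 9 shell has l = 0 through 8; check each.
Per l-value: l=5 → 1; l=6 → 1; l=7 → 1; l=8 → 1.
Orbitals: 1 + 1 + 1 + 1 = 4. Each orbital carries two spin states, so 4 × 2 = 8 states.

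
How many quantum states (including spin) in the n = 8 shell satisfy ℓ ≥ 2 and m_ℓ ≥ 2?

With n = 8 the allowed ℓ are 0, 1, …, 7.
Orbitals with ℓ ≥ 2 and m_ℓ ≥ 2, by ℓ: ℓ=2 → 1; ℓ=3 → 2; ℓ=4 → 3; ℓ=5 → 4; ℓ=6 → 5; ℓ=7 → 6.
Orbitals: 1 + 2 + 3 + 4 + 5 + 6 = 21. Each orbital carries two spin states, so 21 × 2 = 42 states.

42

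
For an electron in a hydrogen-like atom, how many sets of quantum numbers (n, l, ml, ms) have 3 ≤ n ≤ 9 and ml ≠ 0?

Treat each shell separately and count matching orbitals:
n=3 → 6; n=4 → 12; n=5 → 20; n=6 → 30; n=7 → 42; n=8 → 56; n=9 → 72.
Orbitals: 6 + 12 + 20 + 30 + 42 + 56 + 72 = 238. Including both spin states (ms = ±1/2) gives 2 × 238 = 476 states.

476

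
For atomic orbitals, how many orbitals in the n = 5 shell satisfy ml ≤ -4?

1

Per l-value: l=4 → 1.
Total orbitals: 1.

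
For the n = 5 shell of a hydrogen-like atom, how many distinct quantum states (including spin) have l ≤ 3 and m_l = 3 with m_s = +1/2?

With n = 5 the allowed l are 0, 1, …, 4.
Orbitals with l ≤ 3 and m_l = 3, by l: l=3 → 1.
Orbitals: 1. With m_s fixed to a single value there is one state per orbital, giving 1 state.

1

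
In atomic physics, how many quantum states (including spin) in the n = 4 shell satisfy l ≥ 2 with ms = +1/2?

12

Per l-value: l=2 → 5; l=3 → 7.
Orbitals: 5 + 7 = 12. With ms fixed to a single value there is one state per orbital, giving 12 states.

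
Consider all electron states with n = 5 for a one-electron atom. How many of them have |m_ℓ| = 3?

8

The n = 5 shell has ℓ = 0 through 4; check each.
Per ℓ-value: ℓ=3 → 2; ℓ=4 → 2.
Orbitals: 2 + 2 = 4. Each orbital carries two spin states, so 4 × 2 = 8 states.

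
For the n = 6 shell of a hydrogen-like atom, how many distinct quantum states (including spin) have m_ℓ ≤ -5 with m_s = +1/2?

1

With n = 6 the allowed ℓ are 0, 1, …, 5.
Contributions: ℓ=5 → 1.
Orbitals: 1. With m_s fixed to a single value there is one state per orbital, giving 1 state.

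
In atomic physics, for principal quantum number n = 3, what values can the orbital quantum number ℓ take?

0, 1, 2

ℓ is an integer with 0 ≤ ℓ ≤ n−1, so for n = 3: ℓ = 0, 1, 2.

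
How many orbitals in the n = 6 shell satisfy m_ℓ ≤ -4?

3

Orbitals with m_ℓ ≤ -4, by ℓ: ℓ=4 → 1; ℓ=5 → 2.
Total orbitals: 1 + 2 = 3.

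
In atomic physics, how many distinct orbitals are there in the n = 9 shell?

81

The n = 9 shell contains n² = 9² = 81 orbitals.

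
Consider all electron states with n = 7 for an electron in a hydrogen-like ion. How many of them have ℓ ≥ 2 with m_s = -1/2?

The n = 7 shell has ℓ = 0 through 6; check each.
Contributions: ℓ=2 → 5; ℓ=3 → 7; ℓ=4 → 9; ℓ=5 → 11; ℓ=6 → 13.
Orbitals: 5 + 7 + 9 + 11 + 13 = 45. With m_s fixed to a single value there is one state per orbital, giving 45 states.

45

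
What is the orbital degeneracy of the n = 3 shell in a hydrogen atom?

9

The n = 3 shell contains n² = 3² = 9 orbitals.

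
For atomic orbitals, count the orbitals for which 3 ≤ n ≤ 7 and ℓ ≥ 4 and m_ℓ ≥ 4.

Per-shell orbital counts meeting the constraint:
n=5 → 1; n=6 → 3; n=7 → 6.
Total orbitals: 1 + 3 + 6 = 10.

10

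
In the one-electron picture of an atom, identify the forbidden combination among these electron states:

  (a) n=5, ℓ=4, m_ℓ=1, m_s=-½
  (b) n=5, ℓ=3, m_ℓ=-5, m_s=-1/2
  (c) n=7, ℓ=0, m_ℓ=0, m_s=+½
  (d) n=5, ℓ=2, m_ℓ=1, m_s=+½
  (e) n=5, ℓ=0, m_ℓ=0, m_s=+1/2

(b)

(b) has |m_ℓ| = 5 > ℓ = 3, violating −ℓ ≤ m_ℓ ≤ ℓ.
The remaining sets (a), (c), (d), (e) satisfy all four rules.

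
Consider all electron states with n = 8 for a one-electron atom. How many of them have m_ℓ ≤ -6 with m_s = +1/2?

3

The n = 8 shell has ℓ = 0 through 7; check each.
Contributions: ℓ=6 → 1; ℓ=7 → 2.
Orbitals: 1 + 2 = 3. With m_s fixed to a single value there is one state per orbital, giving 3 states.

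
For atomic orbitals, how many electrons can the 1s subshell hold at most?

A subshell with ℓ = 0 has 2ℓ+1 = 1 orbital, each holding 2 electrons (spin ±1/2), so 1 × 2 = 2.

2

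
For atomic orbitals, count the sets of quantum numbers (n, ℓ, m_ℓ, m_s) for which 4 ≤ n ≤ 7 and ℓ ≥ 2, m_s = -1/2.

For each n in the range, tally the orbitals obeying ℓ ≥ 2:
n=4 → 12; n=5 → 21; n=6 → 32; n=7 → 45.
Orbitals: 12 + 21 + 32 + 45 = 110. With m_s fixed to -1/2 there is one state per orbital, so 110 states.

110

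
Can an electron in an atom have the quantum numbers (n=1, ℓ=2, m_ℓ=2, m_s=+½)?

The orbital quantum number must satisfy 0 ≤ ℓ ≤ n−1. With n = 1 the allowed ℓ values are 0, so ℓ = 2 is out of range.

Invalid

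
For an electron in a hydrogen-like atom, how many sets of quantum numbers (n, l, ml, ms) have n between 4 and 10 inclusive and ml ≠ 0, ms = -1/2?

322

Per-shell orbital counts meeting the constraint:
n=4 → 12; n=5 → 20; n=6 → 30; n=7 → 42; n=8 → 56; n=9 → 72; n=10 → 90.
Orbitals: 12 + 20 + 30 + 42 + 56 + 72 + 90 = 322. With ms fixed to -1/2 there is one state per orbital, so 322 states.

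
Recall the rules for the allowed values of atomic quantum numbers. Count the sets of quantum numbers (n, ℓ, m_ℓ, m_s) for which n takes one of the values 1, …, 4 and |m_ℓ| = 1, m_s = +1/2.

12

Count contributing orbitals for each principal shell:
n=2 → 2; n=3 → 4; n=4 → 6.
Orbitals: 2 + 4 + 6 = 12. With m_s fixed to +1/2 there is one state per orbital, so 12 states.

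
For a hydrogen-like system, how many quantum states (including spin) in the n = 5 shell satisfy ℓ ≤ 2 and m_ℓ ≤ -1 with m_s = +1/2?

3

With n = 5 the allowed ℓ are 0, 1, …, 4.
The (ℓ, m_ℓ) pairs meeting ℓ ≤ 2 and m_ℓ ≤ -1 give: ℓ=1 → 1; ℓ=2 → 2.
Orbitals: 1 + 2 = 3. With m_s fixed to a single value there is one state per orbital, giving 3 states.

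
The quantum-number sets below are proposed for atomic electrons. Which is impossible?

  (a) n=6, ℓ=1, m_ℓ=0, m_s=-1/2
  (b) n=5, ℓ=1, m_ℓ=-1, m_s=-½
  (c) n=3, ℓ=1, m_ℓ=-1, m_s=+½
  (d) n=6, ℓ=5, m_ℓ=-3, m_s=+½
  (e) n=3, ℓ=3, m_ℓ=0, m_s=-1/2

(e)

(e) has ℓ = 3 ≥ n = 3, violating 0 ≤ ℓ ≤ n−1.
The remaining sets (a), (b), (c), (d) satisfy all four rules.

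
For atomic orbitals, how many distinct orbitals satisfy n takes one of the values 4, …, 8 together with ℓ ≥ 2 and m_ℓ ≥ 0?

95

For each n in the range, tally the orbitals obeying ℓ ≥ 2 and m_ℓ ≥ 0:
n=4 → 7; n=5 → 12; n=6 → 18; n=7 → 25; n=8 → 33.
Total orbitals: 7 + 12 + 18 + 25 + 33 = 95.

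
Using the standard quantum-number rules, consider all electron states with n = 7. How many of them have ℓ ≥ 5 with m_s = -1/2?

24

For n = 7, ℓ ranges over 0 … 6.
Orbitals with ℓ ≥ 5, by ℓ: ℓ=5 → 11; ℓ=6 → 13.
Orbitals: 11 + 13 = 24. With m_s fixed to a single value there is one state per orbital, giving 24 states.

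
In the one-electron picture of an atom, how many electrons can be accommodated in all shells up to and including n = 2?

Total orbitals = 1² + 2² = 5. Doubling for spin gives 10 electrons.

10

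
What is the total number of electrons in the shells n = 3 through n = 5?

Shell n has n² orbitals: 3²=9 + 4²=16 + 5²=25 = 50 orbitals.
Two spin states per orbital: 2 × 50 = 100 electrons.

100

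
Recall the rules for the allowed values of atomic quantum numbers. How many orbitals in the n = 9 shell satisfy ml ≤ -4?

The n = 9 shell has l = 0 through 8; check each.
Orbitals with ml ≤ -4, by l: l=4 → 1; l=5 → 2; l=6 → 3; l=7 → 4; l=8 → 5.
Total orbitals: 1 + 2 + 3 + 4 + 5 = 15.

15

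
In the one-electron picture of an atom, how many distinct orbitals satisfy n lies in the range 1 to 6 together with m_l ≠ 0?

For each n in the range, tally the orbitals obeying m_l ≠ 0:
n=2 → 2; n=3 → 6; n=4 → 12; n=5 → 20; n=6 → 30.
Total orbitals: 2 + 6 + 12 + 20 + 30 = 70.

70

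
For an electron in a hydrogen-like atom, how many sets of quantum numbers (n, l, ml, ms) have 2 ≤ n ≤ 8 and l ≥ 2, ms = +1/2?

175

Treat each shell separately and count matching orbitals:
n=3 → 5; n=4 → 12; n=5 → 21; n=6 → 32; n=7 → 45; n=8 → 60.
Orbitals: 5 + 12 + 21 + 32 + 45 + 60 = 175. With ms fixed to +1/2 there is one state per orbital, so 175 states.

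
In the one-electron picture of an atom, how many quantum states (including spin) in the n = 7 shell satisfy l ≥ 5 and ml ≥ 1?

With n = 7 the allowed l are 0, 1, …, 6.
The (l, ml) pairs meeting l ≥ 5 and ml ≥ 1 give: l=5 → 5; l=6 → 6.
Orbitals: 5 + 6 = 11. Each orbital carries two spin states, so 11 × 2 = 22 states.

22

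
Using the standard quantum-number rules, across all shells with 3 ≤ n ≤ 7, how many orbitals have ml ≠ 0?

Count contributing orbitals for each principal shell:
n=3 → 6; n=4 → 12; n=5 → 20; n=6 → 30; n=7 → 42.
Total orbitals: 6 + 12 + 20 + 30 + 42 = 110.

110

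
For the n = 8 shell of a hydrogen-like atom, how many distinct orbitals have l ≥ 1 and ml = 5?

3

The n = 8 shell has l = 0 through 7; check each.
Contributions: l=5 → 1; l=6 → 1; l=7 → 1.
Total orbitals: 1 + 1 + 1 = 3.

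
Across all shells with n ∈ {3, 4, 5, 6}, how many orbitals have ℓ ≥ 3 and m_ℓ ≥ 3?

For each n in the range, tally the orbitals obeying ℓ ≥ 3 and m_ℓ ≥ 3:
n=4 → 1; n=5 → 3; n=6 → 6.
Total orbitals: 1 + 3 + 6 = 10.

10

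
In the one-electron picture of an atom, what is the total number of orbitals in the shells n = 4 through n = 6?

Shell n has n² orbitals: 4²=16 + 5²=25 + 6²=36 = 77 orbitals.

77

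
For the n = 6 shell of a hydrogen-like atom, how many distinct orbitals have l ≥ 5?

The n = 6 shell has l = 0 through 5; check each.
Contributions: l=5 → 11.
Total orbitals: 11.

11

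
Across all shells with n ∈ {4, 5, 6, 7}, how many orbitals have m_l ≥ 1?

52

For each n in the range, tally the orbitals obeying m_l ≥ 1:
n=4 → 6; n=5 → 10; n=6 → 15; n=7 → 21.
Total orbitals: 6 + 10 + 15 + 21 = 52.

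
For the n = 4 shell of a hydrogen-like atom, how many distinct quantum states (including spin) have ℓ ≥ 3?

14

Go through ℓ = 0, …, 3 (the values permitted for n = 4).
Per ℓ-value: ℓ=3 → 7.
Orbitals: 7. Each orbital carries two spin states, so 7 × 2 = 14 states.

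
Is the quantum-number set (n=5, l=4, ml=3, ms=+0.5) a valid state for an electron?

Yes

n = 5 is a positive integer. l = 4 satisfies 0 ≤ l ≤ n−1 = 4. ml = 3 lies in the range −l … +l (here −4 … 4). ms = +1/2 is one of ±1/2.
All four constraints are satisfied.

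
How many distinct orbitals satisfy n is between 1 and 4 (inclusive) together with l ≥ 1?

Count contributing orbitals for each principal shell:
n=2 → 3; n=3 → 8; n=4 → 15.
Total orbitals: 3 + 8 + 15 = 26.

26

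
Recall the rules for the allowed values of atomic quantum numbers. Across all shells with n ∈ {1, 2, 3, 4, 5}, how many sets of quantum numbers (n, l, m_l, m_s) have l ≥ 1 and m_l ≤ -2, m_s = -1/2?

10

For each n in the range, tally the orbitals obeying l ≥ 1 and m_l ≤ -2:
n=3 → 1; n=4 → 3; n=5 → 6.
Orbitals: 1 + 3 + 6 = 10. With m_s fixed to -1/2 there is one state per orbital, so 10 states.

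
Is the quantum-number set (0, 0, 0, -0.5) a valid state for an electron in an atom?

The principal quantum number must be a positive integer (n ≥ 1), but here n = 0.

Invalid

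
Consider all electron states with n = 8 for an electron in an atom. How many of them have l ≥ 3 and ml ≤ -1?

With n = 8 the allowed l are 0, 1, …, 7.
The (l, ml) pairs meeting l ≥ 3 and ml ≤ -1 give: l=3 → 3; l=4 → 4; l=5 → 5; l=6 → 6; l=7 → 7.
Orbitals: 3 + 4 + 5 + 6 + 7 = 25. Each orbital carries two spin states, so 25 × 2 = 50 states.

50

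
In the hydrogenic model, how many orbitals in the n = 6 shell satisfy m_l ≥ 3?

Contributions: l=3 → 1; l=4 → 2; l=5 → 3.
Total orbitals: 1 + 2 + 3 = 6.

6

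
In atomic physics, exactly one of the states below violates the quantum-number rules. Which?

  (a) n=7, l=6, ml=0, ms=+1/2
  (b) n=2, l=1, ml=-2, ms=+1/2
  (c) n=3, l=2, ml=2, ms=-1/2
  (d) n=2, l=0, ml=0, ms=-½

(b) has |ml| = 2 > l = 1, violating −l ≤ ml ≤ l.
The remaining sets (a), (c), (d) satisfy all four rules.

(b)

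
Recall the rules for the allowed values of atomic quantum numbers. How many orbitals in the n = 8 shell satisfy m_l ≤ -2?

21

The n = 8 shell has l = 0 through 7; check each.
The (l, m_l) pairs meeting m_l ≤ -2 give: l=2 → 1; l=3 → 2; l=4 → 3; l=5 → 4; l=6 → 5; l=7 → 6.
Total orbitals: 1 + 2 + 3 + 4 + 5 + 6 = 21.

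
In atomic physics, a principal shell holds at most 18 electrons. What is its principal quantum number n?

2n² = 18 ⇒ n² = 9 ⇒ n = 3.

n = 3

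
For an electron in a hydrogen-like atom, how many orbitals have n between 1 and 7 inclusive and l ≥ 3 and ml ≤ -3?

20

Count contributing orbitals for each principal shell:
n=4 → 1; n=5 → 3; n=6 → 6; n=7 → 10.
Total orbitals: 1 + 3 + 6 + 10 = 20.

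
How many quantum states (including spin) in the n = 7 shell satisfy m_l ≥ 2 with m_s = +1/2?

15

For n = 7, l ranges over 0 … 6.
Per l-value: l=2 → 1; l=3 → 2; l=4 → 3; l=5 → 4; l=6 → 5.
Orbitals: 1 + 2 + 3 + 4 + 5 = 15. With m_s fixed to a single value there is one state per orbital, giving 15 states.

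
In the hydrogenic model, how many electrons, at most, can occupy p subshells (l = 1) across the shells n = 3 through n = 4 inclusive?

12

A p subshell (l = 1) exists for every n ≥ 2, so shells n = 3, 4 each contribute one — 2 subshells.
Since each p subshell holds 2(2·1+1) = 6 electrons, the total is 2 × 6 = 12.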